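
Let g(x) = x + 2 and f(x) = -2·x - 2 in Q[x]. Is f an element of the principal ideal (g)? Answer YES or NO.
In Q[x] the ideal (g) consists of all multiples of g, so f ∈ (g) iff g | f, i.e. iff the remainder of f on division by g is 0. Divide f by g (g is monic, so eliminate the leading term of the running remainder at each step):
  leading term -2·x: subtract (-2)·g(x) = -2·x - 4, leaving 2
The remainder r(x) = 2 ≠ 0 (and deg r < deg g), so g ∤ f, i.e. f ∉ (g).

Final answer: NO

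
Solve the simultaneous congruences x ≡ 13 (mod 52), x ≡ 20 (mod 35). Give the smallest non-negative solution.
x ≡ 1105 (mod 1820); the representative in [0, 1820) is 1105

The moduli 52, 35 are pairwise coprime, so by the CRT there is a unique solution mod 52·35 = 1820.
Solve by successive substitution. Start with x ≡ 13 (mod 52).
  Combine with x ≡ 20 (mod 35): write x = 13 + 52·t and require 13 + 52·t ≡ 20 (mod 35), i.e. 52·t ≡ 20 − 13 ≡ 7 (mod 35). Since 52^(−1) ≡ 33 (mod 35) (52 ≡ 17 (mod 35)), t ≡ 33·7 ≡ 21 (mod 35). So x ≡ 13 + 52·21 = 1105 (mod 1820).
Unique solution in [0, 1820): x = 1105.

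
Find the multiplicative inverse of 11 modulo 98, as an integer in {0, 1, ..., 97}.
Apply the extended Euclidean algorithm to (98, 11), tracking rows (r, s, t) with s·98 + t·11 = r. Each division r_prev = q·r_cur + r_new produces the new row as (previous row) − q·(current row):
  row A: (98, 1, 0)   [1·98 + 0·11 = 98]
  row B: (11, 0, 1)   [0·98 + 1·11 = 11]
  98 = 8·11 + 10   → row C = row A − 8·row B = (10, 1, −8)   [check: 1·98 − 8·11 = 10]
  11 = 1·10 + 1   → row D = row B − 1·row C = (1, −1, 9)   [check: −1·98 + 9·11 = 1]
  10 = 10·1 + 0   → remainder 0, stop. gcd = 1 (last nonzero row D).
The gcd is 1, so 11 is invertible mod 98. The last nonzero row gives −1·98 + 9·11 = 1, so t = 9. So 11^(−1) ≡ 9 (mod 98). Verify: 11 · 9 = 99 ≡ 1 (mod 98). ✓

Final answer: 11^(−1) ≡ 9 (mod 98)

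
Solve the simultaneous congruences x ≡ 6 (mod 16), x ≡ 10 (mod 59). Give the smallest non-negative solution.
The moduli 16, 59 are pairwise coprime, so by the CRT there is a unique solution mod 16·59 = 944.
Solve by successive substitution. Start with x ≡ 6 (mod 16).
  Combine with x ≡ 10 (mod 59): write x = 6 + 16·t and require 6 + 16·t ≡ 10 (mod 59), i.e. 16·t ≡ 10 − 6 ≡ 4 (mod 59). Since 16^(−1) ≡ 48 (mod 59), t ≡ 48·4 ≡ 15 (mod 59). So x ≡ 6 + 16·15 = 246 (mod 944).
Unique solution in [0, 944): x = 246.

Final answer: x ≡ 246 (mod 944); the representative in [0, 944) is 246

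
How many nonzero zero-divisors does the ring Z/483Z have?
In Z/483Z each nonzero element is either a unit (gcd with 483 is 1) or a zero-divisor (gcd > 1). The number of units is φ(483): factorise 483 = 3 · 7 · 23, so φ(483) = (3 − 1) · (7 − 1) · (23 − 1) = 2 · 6 · 22 = 264. The nonzero elements number 483 − 1 = 482. Hence the nonzero zero-divisors number 482 − 264 = 218.

Final answer: Z/483Z has 218 nonzero zero-divisors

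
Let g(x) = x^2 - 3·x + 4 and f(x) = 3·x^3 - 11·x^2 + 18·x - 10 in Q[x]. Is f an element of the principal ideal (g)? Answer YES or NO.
In Q[x] the ideal (g) consists of all multiples of g, so f ∈ (g) iff g | f, i.e. iff the remainder of f on division by g is 0. Divide f by g (g is monic, so eliminate the leading term of the running remainder at each step):
  leading term 3·x^3: subtract (3·x)·g(x) = 3·x^3 - 9·x^2 + 12·x, leaving -2·x^2 + 6·x - 10
  leading term -2·x^2: subtract (-2)·g(x) = -2·x^2 + 6·x - 8, leaving -2
The remainder r(x) = -2 ≠ 0 (and deg r < deg g), so g ∤ f, i.e. f ∉ (g).

Final answer: NO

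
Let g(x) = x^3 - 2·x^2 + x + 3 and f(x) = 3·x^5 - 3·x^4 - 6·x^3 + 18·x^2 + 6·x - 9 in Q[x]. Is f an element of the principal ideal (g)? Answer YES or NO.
YES

In Q[x] the ideal (g) consists of all multiples of g, so f ∈ (g) iff g | f, i.e. iff the remainder of f on division by g is 0. Divide f by g (g is monic, so eliminate the leading term of the running remainder at each step):
  leading term 3·x^5: subtract (3·x^2)·g(x) = 3·x^5 - 6·x^4 + 3·x^3 + 9·x^2, leaving 3·x^4 - 9·x^3 + 9·x^2 + 6·x - 9
  leading term 3·x^4: subtract (3·x)·g(x) = 3·x^4 - 6·x^3 + 3·x^2 + 9·x, leaving -3·x^3 + 6·x^2 - 3·x - 9
  leading term -3·x^3: subtract (-3)·g(x) = -3·x^3 + 6·x^2 - 3·x - 9, leaving 0
The remainder is 0, so f(x) = g(x) · h(x) with h(x) = 3·x^2 + 3·x - 3. Hence g | f, i.e. f ∈ (g).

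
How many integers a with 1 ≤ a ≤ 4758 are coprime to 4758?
The number of a ∈ {1, ..., 4758} with gcd(a, 4758) = 1 is by definition Euler's totient φ(4758). φ is multiplicative, with φ(p^e) = p^e − p^(e−1). Factorise 4758 = 2 · 3 · 13 · 61. Then
  φ(4758) = (2 − 1) · (3 − 1) · (13 − 1) · (61 − 1) = 1 · 2 · 12 · 60 = 1440.
So there are 1440 such integers.

Final answer: 1440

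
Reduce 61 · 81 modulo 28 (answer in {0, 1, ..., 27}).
13

Reduce the factors first: 61 ≡ 5, 81 ≡ 25 (mod 28), so 61 · 81 ≡ 5 · 25 (mod 28). 5 · 25 = 125. Dividing by 28: 125 = 4·28 + 13. So (61 · 81) mod 28 = 13.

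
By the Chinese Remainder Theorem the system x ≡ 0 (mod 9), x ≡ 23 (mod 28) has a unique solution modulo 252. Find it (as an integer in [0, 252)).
x ≡ 135 (mod 252); the representative in [0, 252) is 135

The moduli 9, 28 are pairwise coprime, so by the CRT there is a unique solution mod 9·28 = 252.
Solve by successive substitution. Start with x ≡ 0 (mod 9).
  Combine with x ≡ 23 (mod 28): write x = 9·t and require 9·t ≡ 23 (mod 28). Since 9^(−1) ≡ 25 (mod 28), t ≡ 25·23 ≡ 15 (mod 28). So x ≡ 9·15 = 135 (mod 252).
Unique solution in [0, 252): x = 135.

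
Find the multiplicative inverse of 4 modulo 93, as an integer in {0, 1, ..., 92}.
Apply the extended Euclidean algorithm to (93, 4), tracking rows (r, s, t) with s·93 + t·4 = r. Each division r_prev = q·r_cur + r_new produces the new row as (previous row) − q·(current row):
  row A: (93, 1, 0)   [1·93 + 0·4 = 93]
  row B: (4, 0, 1)   [0·93 + 1·4 = 4]
  93 = 23·4 + 1   → row C = row A − 23·row B = (1, 1, −23)   [check: 1·93 − 23·4 = 1]
  4 = 4·1 + 0   → remainder 0, stop. gcd = 1 (last nonzero row C).
The gcd is 1, so 4 is invertible mod 93. The last nonzero row gives 1·93 − 23·4 = 1, so t = −23. So 4^(−1) ≡ −23 ≡ 70 (mod 93). Verify: 4 · 70 = 280 ≡ 1 (mod 93). ✓

Final answer: 4^(−1) ≡ 70 (mod 93)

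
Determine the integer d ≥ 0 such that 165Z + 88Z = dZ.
In the PID Z, (a, b) is generated by gcd(a, b). Compute gcd(165, 88) with the extended Euclidean algorithm, tracking rows (r, s, t) with s·165 + t·88 = r:
  row A: (165, 1, 0)   [1·165 + 0·88 = 165]
  row B: (88, 0, 1)   [0·165 + 1·88 = 88]
  165 = 1·88 + 77   → row C = row A − 1·row B = (77, 1, −1)   [check: 1·165 − 1·88 = 77]
  88 = 1·77 + 11   → row D = row B − 1·row C = (11, −1, 2)   [check: −1·165 + 2·88 = 11]
  77 = 7·11 + 0   → remainder 0, stop. gcd = 11 (last nonzero row D).
So gcd(165, 88) = 11, with Bézout identity −1·165 + 2·88 = 11. Containment (⊇): the Bézout identity exhibits 11 as an element of (165, 88), giving (11) ⊆ (165, 88). Containment (⊆): since 11 | 165 and 11 | 88 (165 = 11·15, 88 = 11·8), every Z-linear combination of 165 and 88 is divisible by 11, so (165, 88) ⊆ (11). Therefore (165, 88) = (11), d = 11.

Final answer: (165, 88) = (11); d = 11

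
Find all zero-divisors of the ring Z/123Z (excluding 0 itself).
nonzero zero-divisors of Z/123Z = {3, 6, 9, 12, 15, 18, 21, 24, 27, 30, 33, 36, 39, 41, 42, 45, 48, 51, 54, 57, 60, 63, 66, 69, 72, 75, 78, 81, 82, 84, 87, 90, 93, 96, 99, 102, 105, 108, 111, 114, 117, 120}

An element a ∈ Z/123Z (with a ≠ 0) is a zero-divisor iff gcd(a, 123) > 1 (because a is a unit precisely when gcd(a, n) = 1, and in Z/nZ every nonzero, non-unit element is a zero-divisor). Scan a = 1, ..., 122 and keep those with gcd(a, 123) > 1:
  gcd(3, 123) = 3, gcd(6, 123) = 3, gcd(9, 123) = 3, gcd(12, 123) = 3, gcd(15, 123) = 3, gcd(18, 123) = 3, gcd(21, 123) = 3, gcd(24, 123) = 3, gcd(27, 123) = 3, gcd(30, 123) = 3, gcd(33, 123) = 3, gcd(36, 123) = 3, gcd(39, 123) = 3, gcd(41, 123) = 41, gcd(42, 123) = 3, gcd(45, 123) = 3, gcd(48, 123) = 3, gcd(51, 123) = 3, gcd(54, 123) = 3, gcd(57, 123) = 3, gcd(60, 123) = 3, gcd(63, 123) = 3, gcd(66, 123) = 3, gcd(69, 123) = 3, gcd(72, 123) = 3, gcd(75, 123) = 3, gcd(78, 123) = 3, gcd(81, 123) = 3, gcd(82, 123) = 41, gcd(84, 123) = 3, gcd(87, 123) = 3, gcd(90, 123) = 3, gcd(93, 123) = 3, gcd(96, 123) = 3, gcd(99, 123) = 3, gcd(102, 123) = 3, gcd(105, 123) = 3, gcd(108, 123) = 3, gcd(111, 123) = 3, gcd(114, 123) = 3, gcd(117, 123) = 3, gcd(120, 123) = 3.
All other a ∈ {1, ..., 122} have gcd(a, 123) = 1 and are units. So the nonzero zero-divisors are exactly the 42 values of a appearing in this scan.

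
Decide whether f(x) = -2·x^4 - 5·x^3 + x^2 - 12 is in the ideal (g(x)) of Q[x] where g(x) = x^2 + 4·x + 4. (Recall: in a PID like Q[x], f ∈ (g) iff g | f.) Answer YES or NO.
YES

In Q[x] the ideal (g) consists of all multiples of g, so f ∈ (g) iff g | f, i.e. iff the remainder of f on division by g is 0. Divide f by g (g is monic, so eliminate the leading term of the running remainder at each step):
  leading term -2·x^4: subtract (-2·x^2)·g(x) = -2·x^4 - 8·x^3 - 8·x^2, leaving 3·x^3 + 9·x^2 - 12
  leading term 3·x^3: subtract (3·x)·g(x) = 3·x^3 + 12·x^2 + 12·x, leaving -3·x^2 - 12·x - 12
  leading term -3·x^2: subtract (-3)·g(x) = -3·x^2 - 12·x - 12, leaving 0
The remainder is 0, so f(x) = g(x) · h(x) with h(x) = -2·x^2 + 3·x - 3. Hence g | f, i.e. f ∈ (g).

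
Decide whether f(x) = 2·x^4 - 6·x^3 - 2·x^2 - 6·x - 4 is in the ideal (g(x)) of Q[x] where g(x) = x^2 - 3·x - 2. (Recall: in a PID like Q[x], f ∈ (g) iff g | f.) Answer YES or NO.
YES

In Q[x] the ideal (g) consists of all multiples of g, so f ∈ (g) iff g | f, i.e. iff the remainder of f on division by g is 0. Divide f by g (g is monic, so eliminate the leading term of the running remainder at each step):
  leading term 2·x^4: subtract (2·x^2)·g(x) = 2·x^4 - 6·x^3 - 4·x^2, leaving 2·x^2 - 6·x - 4
  leading term 2·x^2: subtract (2)·g(x) = 2·x^2 - 6·x - 4, leaving 0
The remainder is 0, so f(x) = g(x) · h(x) with h(x) = 2·x^2 + 2. Hence g | f, i.e. f ∈ (g).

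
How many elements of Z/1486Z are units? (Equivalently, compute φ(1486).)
An element a ∈ Z/1486Z is a unit iff gcd(a, 1486) = 1, so the number of units is φ(1486). φ is multiplicative, with φ(p^e) = p^e − p^(e−1). Factorise 1486 = 2 · 743. Then
  φ(1486) = (2 − 1) · (743 − 1) = 1 · 742 = 742.

Final answer: Z/1486Z has φ(1486) = 742 units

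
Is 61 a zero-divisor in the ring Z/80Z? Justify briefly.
gcd(61, 80) = 1, so 61 is a unit in Z/80Z (it has a multiplicative inverse). A unit cannot be a zero-divisor: if 61·b ≡ 0 then multiplying both sides by 61^(−1) gives b ≡ 0. So 61 is not a zero-divisor.

Final answer: NO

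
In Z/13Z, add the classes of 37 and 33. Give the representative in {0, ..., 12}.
Reduce the summands first: 37 ≡ 11, 33 ≡ 7 (mod 13), so 37 + 33 ≡ 11 + 7 (mod 13). 11 + 7 = 18; 18 = 1·13 + 5, so (37 + 33) mod 13 = 5.

Final answer: 5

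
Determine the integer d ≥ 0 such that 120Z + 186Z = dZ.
In the PID Z, (a, b) is generated by gcd(a, b). Compute gcd(186, 120) with the extended Euclidean algorithm, tracking rows (r, s, t) with s·186 + t·120 = r:
  row A: (186, 1, 0)   [1·186 + 0·120 = 186]
  row B: (120, 0, 1)   [0·186 + 1·120 = 120]
  186 = 1·120 + 66   → row C = row A − 1·row B = (66, 1, −1)   [check: 1·186 − 1·120 = 66]
  120 = 1·66 + 54   → row D = row B − 1·row C = (54, −1, 2)   [check: −1·186 + 2·120 = 54]
  66 = 1·54 + 12   → row E = row C − 1·row D = (12, 2, −3)   [check: 2·186 − 3·120 = 12]
  54 = 4·12 + 6   → row F = row D − 4·row E = (6, −9, 14)   [check: −9·186 + 14·120 = 6]
  12 = 2·6 + 0   → remainder 0, stop. gcd = 6 (last nonzero row F).
So gcd(120, 186) = 6, with Bézout identity −9·186 + 14·120 = 6. Containment (⊇): the Bézout identity exhibits 6 as an element of (120, 186), giving (6) ⊆ (120, 186). Containment (⊆): since 6 | 120 and 6 | 186 (120 = 6·20, 186 = 6·31), every Z-linear combination of 120 and 186 is divisible by 6, so (120, 186) ⊆ (6). Therefore (120, 186) = (6), d = 6.

Final answer: (120, 186) = (6); d = 6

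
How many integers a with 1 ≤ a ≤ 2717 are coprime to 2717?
The number of a ∈ {1, ..., 2717} with gcd(a, 2717) = 1 is by definition Euler's totient φ(2717). φ is multiplicative, with φ(p^e) = p^e − p^(e−1). Factorise 2717 = 11 · 13 · 19. Then
  φ(2717) = (11 − 1) · (13 − 1) · (19 − 1) = 10 · 12 · 18 = 2160.
So there are 2160 such integers.

Final answer: 2160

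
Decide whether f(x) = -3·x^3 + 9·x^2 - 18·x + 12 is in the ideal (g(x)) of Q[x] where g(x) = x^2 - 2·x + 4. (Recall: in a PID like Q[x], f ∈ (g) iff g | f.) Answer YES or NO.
In Q[x] the ideal (g) consists of all multiples of g, so f ∈ (g) iff g | f, i.e. iff the remainder of f on division by g is 0. Divide f by g (g is monic, so eliminate the leading term of the running remainder at each step):
  leading term -3·x^3: subtract (-3·x)·g(x) = -3·x^3 + 6·x^2 - 12·x, leaving 3·x^2 - 6·x + 12
  leading term 3·x^2: subtract (3)·g(x) = 3·x^2 - 6·x + 12, leaving 0
The remainder is 0, so f(x) = g(x) · h(x) with h(x) = 3 - 3·x. Hence g | f, i.e. f ∈ (g).

Final answer: YES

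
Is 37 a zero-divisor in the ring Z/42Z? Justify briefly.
NO

gcd(37, 42) = 1, so 37 is a unit in Z/42Z (it has a multiplicative inverse). A unit cannot be a zero-divisor: if 37·b ≡ 0 then multiplying both sides by 37^(−1) gives b ≡ 0. So 37 is not a zero-divisor.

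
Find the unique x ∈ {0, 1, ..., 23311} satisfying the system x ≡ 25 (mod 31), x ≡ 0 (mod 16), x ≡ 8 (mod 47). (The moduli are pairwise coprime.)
x ≡ 16176 (mod 23312); the representative in [0, 23312) is 16176

The moduli 31, 16, 47 are pairwise coprime, so by the CRT there is a unique solution mod 31·16·47 = 23312.
Solve by successive substitution. Start with x ≡ 25 (mod 31).
  Combine with x ≡ 0 (mod 16): write x = 25 + 31·t and require 25 + 31·t ≡ 0 (mod 16), i.e. 31·t ≡ 0 − 25 ≡ 7 (mod 16). Since 31^(−1) ≡ 15 (mod 16) (31 ≡ 15 (mod 16)), t ≡ 15·7 ≡ 9 (mod 16). So x ≡ 25 + 31·9 = 304 (mod 496).
  Combine with x ≡ 8 (mod 47): write x = 304 + 496·t and require 304 + 496·t ≡ 8 (mod 47), i.e. 496·t ≡ 8 − 304 ≡ 33 (mod 47). Since 496^(−1) ≡ 38 (mod 47) (496 ≡ 26 (mod 47)), t ≡ 38·33 ≡ 32 (mod 47). So x ≡ 304 + 496·32 = 16176 (mod 23312).
Unique solution in [0, 23312): x = 16176.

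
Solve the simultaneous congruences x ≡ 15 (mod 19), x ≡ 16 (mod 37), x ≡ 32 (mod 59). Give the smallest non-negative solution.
x ≡ 11301 (mod 41477); the representative in [0, 41477) is 11301

The moduli 19, 37, 59 are pairwise coprime, so by the CRT there is a unique solution mod 19·37·59 = 41477.
Solve by successive substitution. Start with x ≡ 15 (mod 19).
  Combine with x ≡ 16 (mod 37): write x = 15 + 19·t and require 15 + 19·t ≡ 16 (mod 37), i.e. 19·t ≡ 16 − 15 ≡ 1 (mod 37). Since 19^(−1) ≡ 2 (mod 37), t ≡ 2·1 ≡ 2 (mod 37). So x ≡ 15 + 19·2 = 53 (mod 703).
  Combine with x ≡ 32 (mod 59): write x = 53 + 703·t and require 53 + 703·t ≡ 32 (mod 59), i.e. 703·t ≡ 32 − 53 ≡ 38 (mod 59). Since 703^(−1) ≡ 47 (mod 59) (703 ≡ 54 (mod 59)), t ≡ 47·38 ≡ 16 (mod 59). So x ≡ 53 + 703·16 = 11301 (mod 41477).
Unique solution in [0, 41477): x = 11301.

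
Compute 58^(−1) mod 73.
58^(−1) ≡ 34 (mod 73)

Apply the extended Euclidean algorithm to (73, 58), tracking rows (r, s, t) with s·73 + t·58 = r. Each division r_prev = q·r_cur + r_new produces the new row as (previous row) − q·(current row):
  row A: (73, 1, 0)   [1·73 + 0·58 = 73]
  row B: (58, 0, 1)   [0·73 + 1·58 = 58]
  73 = 1·58 + 15   → row C = row A − 1·row B = (15, 1, −1)   [check: 1·73 − 1·58 = 15]
  58 = 3·15 + 13   → row D = row B − 3·row C = (13, −3, 4)   [check: −3·73 + 4·58 = 13]
  15 = 1·13 + 2   → row E = row C − 1·row D = (2, 4, −5)   [check: 4·73 − 5·58 = 2]
  13 = 6·2 + 1   → row F = row D − 6·row E = (1, −27, 34)   [check: −27·73 + 34·58 = 1]
  2 = 2·1 + 0   → remainder 0, stop. gcd = 1 (last nonzero row F).
The gcd is 1, so 58 is invertible mod 73. The last nonzero row gives −27·73 + 34·58 = 1, so t = 34. So 58^(−1) ≡ 34 (mod 73). Verify: 58 · 34 = 1972 ≡ 1 (mod 73). ✓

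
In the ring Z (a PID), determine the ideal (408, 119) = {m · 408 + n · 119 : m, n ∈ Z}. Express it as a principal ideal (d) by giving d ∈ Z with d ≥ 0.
(408, 119) = (17); d = 17

In the PID Z, (a, b) is generated by gcd(a, b). Compute gcd(408, 119) with the extended Euclidean algorithm, tracking rows (r, s, t) with s·408 + t·119 = r:
  row A: (408, 1, 0)   [1·408 + 0·119 = 408]
  row B: (119, 0, 1)   [0·408 + 1·119 = 119]
  408 = 3·119 + 51   → row C = row A − 3·row B = (51, 1, −3)   [check: 1·408 − 3·119 = 51]
  119 = 2·51 + 17   → row D = row B − 2·row C = (17, −2, 7)   [check: −2·408 + 7·119 = 17]
  51 = 3·17 + 0   → remainder 0, stop. gcd = 17 (last nonzero row D).
So gcd(408, 119) = 17, with Bézout identity −2·408 + 7·119 = 17. Containment (⊇): the Bézout identity exhibits 17 as an element of (408, 119), giving (17) ⊆ (408, 119). Containment (⊆): since 17 | 408 and 17 | 119 (408 = 17·24, 119 = 17·7), every Z-linear combination of 408 and 119 is divisible by 17, so (408, 119) ⊆ (17). Therefore (408, 119) = (17), d = 17.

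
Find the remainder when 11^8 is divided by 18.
Use repeated squaring. Binary(8) = 1000. Walk through the bits of the exponent 8 left-to-right: at each bit after the leading one, square the running value, then multiply by 11 if the bit is 1 (always reducing mod 18):
  bit 1 = 1 (leading): start with 11.
  bit 2 = 0: square 11^2 = 121 ≡ 13 (mod 18).
  bit 3 = 0: square 13^2 = 169 ≡ 7 (mod 18).
  bit 4 = 0: square 7^2 = 49 ≡ 13 (mod 18).
Final value: 11^8 ≡ 13 (mod 18).

Final answer: 13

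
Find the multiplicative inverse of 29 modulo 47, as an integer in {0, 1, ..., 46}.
29^(−1) ≡ 13 (mod 47)

Apply the extended Euclidean algorithm to (47, 29), tracking rows (r, s, t) with s·47 + t·29 = r. Each division r_prev = q·r_cur + r_new produces the new row as (previous row) − q·(current row):
  row A: (47, 1, 0)   [1·47 + 0·29 = 47]
  row B: (29, 0, 1)   [0·47 + 1·29 = 29]
  47 = 1·29 + 18   → row C = row A − 1·row B = (18, 1, −1)   [check: 1·47 − 1·29 = 18]
  29 = 1·18 + 11   → row D = row B − 1·row C = (11, −1, 2)   [check: −1·47 + 2·29 = 11]
  18 = 1·11 + 7   → row E = row C − 1·row D = (7, 2, −3)   [check: 2·47 − 3·29 = 7]
  11 = 1·7 + 4   → row F = row D − 1·row E = (4, −3, 5)   [check: −3·47 + 5·29 = 4]
  7 = 1·4 + 3   → row G = row E − 1·row F = (3, 5, −8)   [check: 5·47 − 8·29 = 3]
  4 = 1·3 + 1   → row H = row F − 1·row G = (1, −8, 13)   [check: −8·47 + 13·29 = 1]
  3 = 3·1 + 0   → remainder 0, stop. gcd = 1 (last nonzero row H).
The gcd is 1, so 29 is invertible mod 47. The last nonzero row gives −8·47 + 13·29 = 1, so t = 13. So 29^(−1) ≡ 13 (mod 47). Verify: 29 · 13 = 377 ≡ 1 (mod 47). ✓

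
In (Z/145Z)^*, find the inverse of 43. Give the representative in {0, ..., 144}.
43^(−1) ≡ 27 (mod 145)

Apply the extended Euclidean algorithm to (145, 43), tracking rows (r, s, t) with s·145 + t·43 = r. Each division r_prev = q·r_cur + r_new produces the new row as (previous row) − q·(current row):
  row A: (145, 1, 0)   [1·145 + 0·43 = 145]
  row B: (43, 0, 1)   [0·145 + 1·43 = 43]
  145 = 3·43 + 16   → row C = row A − 3·row B = (16, 1, −3)   [check: 1·145 − 3·43 = 16]
  43 = 2·16 + 11   → row D = row B − 2·row C = (11, −2, 7)   [check: −2·145 + 7·43 = 11]
  16 = 1·11 + 5   → row E = row C − 1·row D = (5, 3, −10)   [check: 3·145 − 10·43 = 5]
  11 = 2·5 + 1   → row F = row D − 2·row E = (1, −8, 27)   [check: −8·145 + 27·43 = 1]
  5 = 5·1 + 0   → remainder 0, stop. gcd = 1 (last nonzero row F).
The gcd is 1, so 43 is invertible mod 145. The last nonzero row gives −8·145 + 27·43 = 1, so t = 27. So 43^(−1) ≡ 27 (mod 145). Verify: 43 · 27 = 1161 ≡ 1 (mod 145). ✓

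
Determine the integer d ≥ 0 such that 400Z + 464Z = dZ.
In the PID Z, (a, b) is generated by gcd(a, b). Compute gcd(464, 400) with the extended Euclidean algorithm, tracking rows (r, s, t) with s·464 + t·400 = r:
  row A: (464, 1, 0)   [1·464 + 0·400 = 464]
  row B: (400, 0, 1)   [0·464 + 1·400 = 400]
  464 = 1·400 + 64   → row C = row A − 1·row B = (64, 1, −1)   [check: 1·464 − 1·400 = 64]
  400 = 6·64 + 16   → row D = row B − 6·row C = (16, −6, 7)   [check: −6·464 + 7·400 = 16]
  64 = 4·16 + 0   → remainder 0, stop. gcd = 16 (last nonzero row D).
So gcd(400, 464) = 16, with Bézout identity −6·464 + 7·400 = 16. Containment (⊇): the Bézout identity exhibits 16 as an element of (400, 464), giving (16) ⊆ (400, 464). Containment (⊆): since 16 | 400 and 16 | 464 (400 = 16·25, 464 = 16·29), every Z-linear combination of 400 and 464 is divisible by 16, so (400, 464) ⊆ (16). Therefore (400, 464) = (16), d = 16.

Final answer: (400, 464) = (16); d = 16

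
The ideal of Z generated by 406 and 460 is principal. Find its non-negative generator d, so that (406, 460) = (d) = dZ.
In the PID Z, (a, b) is generated by gcd(a, b). Compute gcd(460, 406) with the extended Euclidean algorithm, tracking rows (r, s, t) with s·460 + t·406 = r:
  row A: (460, 1, 0)   [1·460 + 0·406 = 460]
  row B: (406, 0, 1)   [0·460 + 1·406 = 406]
  460 = 1·406 + 54   → row C = row A − 1·row B = (54, 1, −1)   [check: 1·460 − 1·406 = 54]
  406 = 7·54 + 28   → row D = row B − 7·row C = (28, −7, 8)   [check: −7·460 + 8·406 = 28]
  54 = 1·28 + 26   → row E = row C − 1·row D = (26, 8, −9)   [check: 8·460 − 9·406 = 26]
  28 = 1·26 + 2   → row F = row D − 1·row E = (2, −15, 17)   [check: −15·460 + 17·406 = 2]
  26 = 13·2 + 0   → remainder 0, stop. gcd = 2 (last nonzero row F).
So gcd(406, 460) = 2, with Bézout identity −15·460 + 17·406 = 2. Containment (⊇): the Bézout identity exhibits 2 as an element of (406, 460), giving (2) ⊆ (406, 460). Containment (⊆): since 2 | 406 and 2 | 460 (406 = 2·203, 460 = 2·230), every Z-linear combination of 406 and 460 is divisible by 2, so (406, 460) ⊆ (2). Therefore (406, 460) = (2), d = 2.

Final answer: (406, 460) = (2); d = 2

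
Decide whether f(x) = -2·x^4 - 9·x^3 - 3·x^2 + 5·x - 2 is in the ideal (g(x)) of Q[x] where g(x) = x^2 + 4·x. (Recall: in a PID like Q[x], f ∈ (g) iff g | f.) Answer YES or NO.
In Q[x] the ideal (g) consists of all multiples of g, so f ∈ (g) iff g | f, i.e. iff the remainder of f on division by g is 0. Divide f by g (g is monic, so eliminate the leading term of the running remainder at each step):
  leading term -2·x^4: subtract (-2·x^2)·g(x) = -2·x^4 - 8·x^3, leaving -x^3 - 3·x^2 + 5·x - 2
  leading term -x^3: subtract (-x)·g(x) = -x^3 - 4·x^2, leaving x^2 + 5·x - 2
  leading term x^2: subtract (1)·g(x) = x^2 + 4·x, leaving x - 2
The remainder r(x) = x - 2 ≠ 0 (and deg r < deg g), so g ∤ f, i.e. f ∉ (g).

Final answer: NO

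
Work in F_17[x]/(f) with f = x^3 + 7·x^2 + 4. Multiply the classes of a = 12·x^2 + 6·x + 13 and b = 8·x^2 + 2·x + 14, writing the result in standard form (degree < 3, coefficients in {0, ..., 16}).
a · b ≡ 13·x^2 + 15·x + 15 (mod f(x))

Multiply as integer polynomials: a · b = 96·x^4 + 72·x^3 + 284·x^2 + 110·x + 182. Reducing coefficients mod 17: a · b ≡ 11·x^4 + 4·x^3 + 12·x^2 + 8·x + 12. Now divide by f(x) = x^3 + 7·x^2 + 4 in F_17[x], eliminating the leading term at each step:
  leading term 11·x^4: subtract (11·x)·f(x) = 11·x^4 + 9·x^3 + 10·x, leaving 12·x^3 + 12·x^2 + 15·x + 12 (coefficients mod 17)
  leading term 12·x^3: subtract (12)·f(x) = 12·x^3 + 16·x^2 + 14, leaving 13·x^2 + 15·x + 15 (coefficients mod 17)
The degree is now < 3, so this is the remainder. Hence a · b ≡ 13·x^2 + 15·x + 15 in F_17[x]/(f).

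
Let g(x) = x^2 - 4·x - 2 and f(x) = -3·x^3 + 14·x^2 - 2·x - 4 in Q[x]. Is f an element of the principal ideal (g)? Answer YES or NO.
YES

In Q[x] the ideal (g) consists of all multiples of g, so f ∈ (g) iff g | f, i.e. iff the remainder of f on division by g is 0. Divide f by g (g is monic, so eliminate the leading term of the running remainder at each step):
  leading term -3·x^3: subtract (-3·x)·g(x) = -3·x^3 + 12·x^2 + 6·x, leaving 2·x^2 - 8·x - 4
  leading term 2·x^2: subtract (2)·g(x) = 2·x^2 - 8·x - 4, leaving 0
The remainder is 0, so f(x) = g(x) · h(x) with h(x) = 2 - 3·x. Hence g | f, i.e. f ∈ (g).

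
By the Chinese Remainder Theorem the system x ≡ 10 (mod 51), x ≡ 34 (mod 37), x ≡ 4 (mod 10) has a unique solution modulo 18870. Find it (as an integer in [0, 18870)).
x ≡ 2254 (mod 18870); the representative in [0, 18870) is 2254

The moduli 51, 37, 10 are pairwise coprime, so by the CRT there is a unique solution mod 51·37·10 = 18870.
Solve by successive substitution. Start with x ≡ 10 (mod 51).
  Combine with x ≡ 34 (mod 37): write x = 10 + 51·t and require 10 + 51·t ≡ 34 (mod 37), i.e. 51·t ≡ 34 − 10 ≡ 24 (mod 37). Since 51^(−1) ≡ 8 (mod 37) (51 ≡ 14 (mod 37)), t ≡ 8·24 ≡ 7 (mod 37). So x ≡ 10 + 51·7 = 367 (mod 1887).
  Combine with x ≡ 4 (mod 10): write x = 367 + 1887·t and require 367 + 1887·t ≡ 4 (mod 10), i.e. 1887·t ≡ 4 − 367 ≡ 7 (mod 10). Since 1887^(−1) ≡ 3 (mod 10) (1887 ≡ 7 (mod 10)), t ≡ 3·7 ≡ 1 (mod 10). So x ≡ 367 + 1887·1 = 2254 (mod 18870).
Unique solution in [0, 18870): x = 2254.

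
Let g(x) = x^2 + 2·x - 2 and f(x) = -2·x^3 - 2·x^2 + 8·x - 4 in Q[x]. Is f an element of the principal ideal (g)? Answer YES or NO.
In Q[x] the ideal (g) consists of all multiples of g, so f ∈ (g) iff g | f, i.e. iff the remainder of f on division by g is 0. Divide f by g (g is monic, so eliminate the leading term of the running remainder at each step):
  leading term -2·x^3: subtract (-2·x)·g(x) = -2·x^3 - 4·x^2 + 4·x, leaving 2·x^2 + 4·x - 4
  leading term 2·x^2: subtract (2)·g(x) = 2·x^2 + 4·x - 4, leaving 0
The remainder is 0, so f(x) = g(x) · h(x) with h(x) = 2 - 2·x. Hence g | f, i.e. f ∈ (g).

Final answer: YES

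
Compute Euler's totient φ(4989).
φ is multiplicative, with φ(p^e) = p^e − p^(e−1). Factorise 4989 = 3 · 1663. Then
  φ(4989) = (3 − 1) · (1663 − 1) = 2 · 1662 = 3324.

Final answer: φ(4989) = 3324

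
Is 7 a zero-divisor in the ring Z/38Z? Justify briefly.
gcd(7, 38) = 1, so 7 is a unit in Z/38Z (it has a multiplicative inverse). A unit cannot be a zero-divisor: if 7·b ≡ 0 then multiplying both sides by 7^(−1) gives b ≡ 0. So 7 is not a zero-divisor.

Final answer: NO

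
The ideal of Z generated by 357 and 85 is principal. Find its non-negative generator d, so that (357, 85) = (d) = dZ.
(357, 85) = (17); d = 17

In the PID Z, (a, b) is generated by gcd(a, b). Compute gcd(357, 85) with the extended Euclidean algorithm, tracking rows (r, s, t) with s·357 + t·85 = r:
  row A: (357, 1, 0)   [1·357 + 0·85 = 357]
  row B: (85, 0, 1)   [0·357 + 1·85 = 85]
  357 = 4·85 + 17   → row C = row A − 4·row B = (17, 1, −4)   [check: 1·357 − 4·85 = 17]
  85 = 5·17 + 0   → remainder 0, stop. gcd = 17 (last nonzero row C).
So gcd(357, 85) = 17, with Bézout identity 1·357 − 4·85 = 17. Containment (⊇): the Bézout identity exhibits 17 as an element of (357, 85), giving (17) ⊆ (357, 85). Containment (⊆): since 17 | 357 and 17 | 85 (357 = 17·21, 85 = 17·5), every Z-linear combination of 357 and 85 is divisible by 17, so (357, 85) ⊆ (17). Therefore (357, 85) = (17), d = 17.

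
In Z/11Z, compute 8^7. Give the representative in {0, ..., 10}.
2

Use repeated squaring. Binary(7) = 111. Walk through the bits of the exponent 7 left-to-right: at each bit after the leading one, square the running value, then multiply by 8 if the bit is 1 (always reducing mod 11):
  bit 1 = 1 (leading): start with 8.
  bit 2 = 1: square 8^2 = 64 ≡ 9; bit is 1, so multiply 9·8 = 72 ≡ 6 (mod 11).
  bit 3 = 1: square 6^2 = 36 ≡ 3; bit is 1, so multiply 3·8 = 24 ≡ 2 (mod 11).
Final value: 8^7 ≡ 2 (mod 11).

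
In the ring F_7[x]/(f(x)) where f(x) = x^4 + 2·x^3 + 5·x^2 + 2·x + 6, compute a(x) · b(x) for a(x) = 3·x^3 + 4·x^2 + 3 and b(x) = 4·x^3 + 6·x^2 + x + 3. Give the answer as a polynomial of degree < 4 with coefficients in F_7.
Multiply as integer polynomials: a · b = 12·x^6 + 34·x^5 + 27·x^4 + 25·x^3 + 30·x^2 + 3·x + 9. Reducing coefficients mod 7: a · b ≡ 5·x^6 + 6·x^5 + 6·x^4 + 4·x^3 + 2·x^2 + 3·x + 2. Now divide by f(x) = x^4 + 2·x^3 + 5·x^2 + 2·x + 6 in F_7[x], eliminating the leading term at each step:
  leading term 5·x^6: subtract (5·x^2)·f(x) = 5·x^6 + 3·x^5 + 4·x^4 + 3·x^3 + 2·x^2, leaving 3·x^5 + 2·x^4 + x^3 + 3·x + 2 (coefficients mod 7)
  leading term 3·x^5: subtract (3·x)·f(x) = 3·x^5 + 6·x^4 + x^3 + 6·x^2 + 4·x, leaving 3·x^4 + x^2 + 6·x + 2 (coefficients mod 7)
  leading term 3·x^4: subtract (3)·f(x) = 3·x^4 + 6·x^3 + x^2 + 6·x + 4, leaving x^3 + 5 (coefficients mod 7)
The degree is now < 4, so this is the remainder. Hence a · b ≡ x^3 + 5 in F_7[x]/(f).

Final answer: a · b ≡ x^3 + 5 (mod f(x))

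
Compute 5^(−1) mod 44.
5^(−1) ≡ 9 (mod 44)

Apply the extended Euclidean algorithm to (44, 5), tracking rows (r, s, t) with s·44 + t·5 = r. Each division r_prev = q·r_cur + r_new produces the new row as (previous row) − q·(current row):
  row A: (44, 1, 0)   [1·44 + 0·5 = 44]
  row B: (5, 0, 1)   [0·44 + 1·5 = 5]
  44 = 8·5 + 4   → row C = row A − 8·row B = (4, 1, −8)   [check: 1·44 − 8·5 = 4]
  5 = 1·4 + 1   → row D = row B − 1·row C = (1, −1, 9)   [check: −1·44 + 9·5 = 1]
  4 = 4·1 + 0   → remainder 0, stop. gcd = 1 (last nonzero row D).
The gcd is 1, so 5 is invertible mod 44. The last nonzero row gives −1·44 + 9·5 = 1, so t = 9. So 5^(−1) ≡ 9 (mod 44). Verify: 5 · 9 = 45 ≡ 1 (mod 44). ✓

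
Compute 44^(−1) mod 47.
Apply the extended Euclidean algorithm to (47, 44), tracking rows (r, s, t) with s·47 + t·44 = r. Each division r_prev = q·r_cur + r_new produces the new row as (previous row) − q·(current row):
  row A: (47, 1, 0)   [1·47 + 0·44 = 47]
  row B: (44, 0, 1)   [0·47 + 1·44 = 44]
  47 = 1·44 + 3   → row C = row A − 1·row B = (3, 1, −1)   [check: 1·47 − 1·44 = 3]
  44 = 14·3 + 2   → row D = row B − 14·row C = (2, −14, 15)   [check: −14·47 + 15·44 = 2]
  3 = 1·2 + 1   → row E = row C − 1·row D = (1, 15, −16)   [check: 15·47 − 16·44 = 1]
  2 = 2·1 + 0   → remainder 0, stop. gcd = 1 (last nonzero row E).
The gcd is 1, so 44 is invertible mod 47. The last nonzero row gives 15·47 − 16·44 = 1, so t = −16. So 44^(−1) ≡ −16 ≡ 31 (mod 47). Verify: 44 · 31 = 1364 ≡ 1 (mod 47). ✓

Final answer: 44^(−1) ≡ 31 (mod 47)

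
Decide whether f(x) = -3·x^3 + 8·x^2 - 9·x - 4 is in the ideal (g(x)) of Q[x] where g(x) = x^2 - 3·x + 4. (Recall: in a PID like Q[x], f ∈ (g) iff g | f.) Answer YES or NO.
YES

In Q[x] the ideal (g) consists of all multiples of g, so f ∈ (g) iff g | f, i.e. iff the remainder of f on division by g is 0. Divide f by g (g is monic, so eliminate the leading term of the running remainder at each step):
  leading term -3·x^3: subtract (-3·x)·g(x) = -3·x^3 + 9·x^2 - 12·x, leaving -x^2 + 3·x - 4
  leading term -x^2: subtract (-1)·g(x) = -x^2 + 3·x - 4, leaving 0
The remainder is 0, so f(x) = g(x) · h(x) with h(x) = -3·x - 1. Hence g | f, i.e. f ∈ (g).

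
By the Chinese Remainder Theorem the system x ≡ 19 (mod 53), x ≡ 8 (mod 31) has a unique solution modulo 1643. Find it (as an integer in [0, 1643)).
x ≡ 814 (mod 1643); the representative in [0, 1643) is 814

The moduli 53, 31 are pairwise coprime, so by the CRT there is a unique solution mod 53·31 = 1643.
Solve by successive substitution. Start with x ≡ 19 (mod 53).
  Combine with x ≡ 8 (mod 31): write x = 19 + 53·t and require 19 + 53·t ≡ 8 (mod 31), i.e. 53·t ≡ 8 − 19 ≡ 20 (mod 31). Since 53^(−1) ≡ 24 (mod 31) (53 ≡ 22 (mod 31)), t ≡ 24·20 ≡ 15 (mod 31). So x ≡ 19 + 53·15 = 814 (mod 1643).
Unique solution in [0, 1643): x = 814.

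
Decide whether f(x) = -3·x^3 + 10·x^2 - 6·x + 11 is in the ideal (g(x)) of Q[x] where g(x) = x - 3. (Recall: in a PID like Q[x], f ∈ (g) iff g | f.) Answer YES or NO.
In Q[x] the ideal (g) consists of all multiples of g, so f ∈ (g) iff g | f, i.e. iff the remainder of f on division by g is 0. Divide f by g (g is monic, so eliminate the leading term of the running remainder at each step):
  leading term -3·x^3: subtract (-3·x^2)·g(x) = -3·x^3 + 9·x^2, leaving x^2 - 6·x + 11
  leading term x^2: subtract (x)·g(x) = x^2 - 3·x, leaving 11 - 3·x
  leading term -3·x: subtract (-3)·g(x) = 9 - 3·x, leaving 2
The remainder r(x) = 2 ≠ 0 (and deg r < deg g), so g ∤ f, i.e. f ∉ (g).

Final answer: NO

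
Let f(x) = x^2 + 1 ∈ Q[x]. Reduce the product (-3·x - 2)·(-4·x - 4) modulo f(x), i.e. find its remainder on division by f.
First multiply in Q[x] without reducing: a · b = 12·x^2 + 20·x + 8. Now divide by f(x) = x^2 + 1, eliminating the leading term at each step:
  leading term 12·x^2: subtract (12)·f(x) = 12·x^2 + 12, leaving 20·x - 4
The degree is now < 2, so this is the remainder. Hence a · b ≡ 20·x - 4 in Q[x]/(f).

Final answer: a · b ≡ 20·x - 4 (mod f(x))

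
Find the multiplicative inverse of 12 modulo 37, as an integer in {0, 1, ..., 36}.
Apply the extended Euclidean algorithm to (37, 12), tracking rows (r, s, t) with s·37 + t·12 = r. Each division r_prev = q·r_cur + r_new produces the new row as (previous row) − q·(current row):
  row A: (37, 1, 0)   [1·37 + 0·12 = 37]
  row B: (12, 0, 1)   [0·37 + 1·12 = 12]
  37 = 3·12 + 1   → row C = row A − 3·row B = (1, 1, −3)   [check: 1·37 − 3·12 = 1]
  12 = 12·1 + 0   → remainder 0, stop. gcd = 1 (last nonzero row C).
The gcd is 1, so 12 is invertible mod 37. The last nonzero row gives 1·37 − 3·12 = 1, so t = −3. So 12^(−1) ≡ −3 ≡ 34 (mod 37). Verify: 12 · 34 = 408 ≡ 1 (mod 37). ✓

Final answer: 12^(−1) ≡ 34 (mod 37)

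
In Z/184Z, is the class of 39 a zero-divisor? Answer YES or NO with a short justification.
NO

gcd(39, 184) = 1, so 39 is a unit in Z/184Z (it has a multiplicative inverse). A unit cannot be a zero-divisor: if 39·b ≡ 0 then multiplying both sides by 39^(−1) gives b ≡ 0. So 39 is not a zero-divisor.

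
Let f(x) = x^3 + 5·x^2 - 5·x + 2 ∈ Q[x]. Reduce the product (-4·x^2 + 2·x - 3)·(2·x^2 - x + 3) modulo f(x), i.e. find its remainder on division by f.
a · b ≡ -300·x^2 + 265·x - 105 (mod f(x))

First multiply in Q[x] without reducing: a · b = -8·x^4 + 8·x^3 - 20·x^2 + 9·x - 9. Now divide by f(x) = x^3 + 5·x^2 - 5·x + 2, eliminating the leading term at each step:
  leading term -8·x^4: subtract (-8·x)·f(x) = -8·x^4 - 40·x^3 + 40·x^2 - 16·x, leaving 48·x^3 - 60·x^2 + 25·x - 9
  leading term 48·x^3: subtract (48)·f(x) = 48·x^3 + 240·x^2 - 240·x + 96, leaving -300·x^2 + 265·x - 105
The degree is now < 3, so this is the remainder. Hence a · b ≡ -300·x^2 + 265·x - 105 in Q[x]/(f).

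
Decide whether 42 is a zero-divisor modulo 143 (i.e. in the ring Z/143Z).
gcd(42, 143) = 1, so 42 is a unit in Z/143Z (it has a multiplicative inverse). A unit cannot be a zero-divisor: if 42·b ≡ 0 then multiplying both sides by 42^(−1) gives b ≡ 0. So 42 is not a zero-divisor.

Final answer: NO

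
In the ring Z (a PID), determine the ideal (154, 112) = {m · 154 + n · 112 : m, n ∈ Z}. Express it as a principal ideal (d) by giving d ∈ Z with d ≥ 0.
(154, 112) = (14); d = 14

In the PID Z, (a, b) is generated by gcd(a, b). Compute gcd(154, 112) with the extended Euclidean algorithm, tracking rows (r, s, t) with s·154 + t·112 = r:
  row A: (154, 1, 0)   [1·154 + 0·112 = 154]
  row B: (112, 0, 1)   [0·154 + 1·112 = 112]
  154 = 1·112 + 42   → row C = row A − 1·row B = (42, 1, −1)   [check: 1·154 − 1·112 = 42]
  112 = 2·42 + 28   → row D = row B − 2·row C = (28, −2, 3)   [check: −2·154 + 3·112 = 28]
  42 = 1·28 + 14   → row E = row C − 1·row D = (14, 3, −4)   [check: 3·154 − 4·112 = 14]
  28 = 2·14 + 0   → remainder 0, stop. gcd = 14 (last nonzero row E).
So gcd(154, 112) = 14, with Bézout identity 3·154 − 4·112 = 14. Containment (⊇): the Bézout identity exhibits 14 as an element of (154, 112), giving (14) ⊆ (154, 112). Containment (⊆): since 14 | 154 and 14 | 112 (154 = 14·11, 112 = 14·8), every Z-linear combination of 154 and 112 is divisible by 14, so (154, 112) ⊆ (14). Therefore (154, 112) = (14), d = 14.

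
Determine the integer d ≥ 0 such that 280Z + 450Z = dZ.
In the PID Z, (a, b) is generated by gcd(a, b). Compute gcd(450, 280) with the extended Euclidean algorithm, tracking rows (r, s, t) with s·450 + t·280 = r:
  row A: (450, 1, 0)   [1·450 + 0·280 = 450]
  row B: (280, 0, 1)   [0·450 + 1·280 = 280]
  450 = 1·280 + 170   → row C = row A − 1·row B = (170, 1, −1)   [check: 1·450 − 1·280 = 170]
  280 = 1·170 + 110   → row D = row B − 1·row C = (110, −1, 2)   [check: −1·450 + 2·280 = 110]
  170 = 1·110 + 60   → row E = row C − 1·row D = (60, 2, −3)   [check: 2·450 − 3·280 = 60]
  110 = 1·60 + 50   → row F = row D − 1·row E = (50, −3, 5)   [check: −3·450 + 5·280 = 50]
  60 = 1·50 + 10   → row G = row E − 1·row F = (10, 5, −8)   [check: 5·450 − 8·280 = 10]
  50 = 5·10 + 0   → remainder 0, stop. gcd = 10 (last nonzero row G).
So gcd(280, 450) = 10, with Bézout identity 5·450 − 8·280 = 10. Containment (⊇): the Bézout identity exhibits 10 as an element of (280, 450), giving (10) ⊆ (280, 450). Containment (⊆): since 10 | 280 and 10 | 450 (280 = 10·28, 450 = 10·45), every Z-linear combination of 280 and 450 is divisible by 10, so (280, 450) ⊆ (10). Therefore (280, 450) = (10), d = 10.

Final answer: (280, 450) = (10); d = 10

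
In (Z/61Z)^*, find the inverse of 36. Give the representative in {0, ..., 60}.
Apply the extended Euclidean algorithm to (61, 36), tracking rows (r, s, t) with s·61 + t·36 = r. Each division r_prev = q·r_cur + r_new produces the new row as (previous row) − q·(current row):
  row A: (61, 1, 0)   [1·61 + 0·36 = 61]
  row B: (36, 0, 1)   [0·61 + 1·36 = 36]
  61 = 1·36 + 25   → row C = row A − 1·row B = (25, 1, −1)   [check: 1·61 − 1·36 = 25]
  36 = 1·25 + 11   → row D = row B − 1·row C = (11, −1, 2)   [check: −1·61 + 2·36 = 11]
  25 = 2·11 + 3   → row E = row C − 2·row D = (3, 3, −5)   [check: 3·61 − 5·36 = 3]
  11 = 3·3 + 2   → row F = row D − 3·row E = (2, −10, 17)   [check: −10·61 + 17·36 = 2]
  3 = 1·2 + 1   → row G = row E − 1·row F = (1, 13, −22)   [check: 13·61 − 22·36 = 1]
  2 = 2·1 + 0   → remainder 0, stop. gcd = 1 (last nonzero row G).
The gcd is 1, so 36 is invertible mod 61. The last nonzero row gives 13·61 − 22·36 = 1, so t = −22. So 36^(−1) ≡ −22 ≡ 39 (mod 61). Verify: 36 · 39 = 1404 ≡ 1 (mod 61). ✓

Final answer: 36^(−1) ≡ 39 (mod 61)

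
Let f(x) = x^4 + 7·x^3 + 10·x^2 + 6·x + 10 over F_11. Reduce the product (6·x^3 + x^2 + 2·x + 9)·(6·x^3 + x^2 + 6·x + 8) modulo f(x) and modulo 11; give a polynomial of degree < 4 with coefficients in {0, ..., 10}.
Multiply as integer polynomials: a · b = 36·x^6 + 12·x^5 + 49·x^4 + 110·x^3 + 29·x^2 + 70·x + 72. Reducing coefficients mod 11: a · b ≡ 3·x^6 + x^5 + 5·x^4 + 7·x^2 + 4·x + 6. Now divide by f(x) = x^4 + 7·x^3 + 10·x^2 + 6·x + 10 in F_11[x], eliminating the leading term at each step:
  leading term 3·x^6: subtract (3·x^2)·f(x) = 3·x^6 + 10·x^5 + 8·x^4 + 7·x^3 + 8·x^2, leaving 2·x^5 + 8·x^4 + 4·x^3 + 10·x^2 + 4·x + 6 (coefficients mod 11)
  leading term 2·x^5: subtract (2·x)·f(x) = 2·x^5 + 3·x^4 + 9·x^3 + x^2 + 9·x, leaving 5·x^4 + 6·x^3 + 9·x^2 + 6·x + 6 (coefficients mod 11)
  leading term 5·x^4: subtract (5)·f(x) = 5·x^4 + 2·x^3 + 6·x^2 + 8·x + 6, leaving 4·x^3 + 3·x^2 + 9·x (coefficients mod 11)
The degree is now < 4, so this is the remainder. Hence a · b ≡ 4·x^3 + 3·x^2 + 9·x in F_11[x]/(f).

Final answer: a · b ≡ 4·x^3 + 3·x^2 + 9·x (mod f(x))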